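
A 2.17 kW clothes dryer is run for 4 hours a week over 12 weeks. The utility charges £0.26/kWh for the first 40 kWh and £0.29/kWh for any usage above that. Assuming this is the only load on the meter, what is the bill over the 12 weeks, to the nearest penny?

Runtime = 4 h/week × 12 weeks = 48 h
Energy = 2.17 kW × 48 h = 104.16 kWh
Tier 1 (0–40 kWh): 40 × £0.26 = £10.4
Above 40 kWh: 64.16 × £0.29 = £18.6064
Bill = £29.01

£29.01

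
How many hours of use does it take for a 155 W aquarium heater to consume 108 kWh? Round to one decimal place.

Hours = 108 kWh ÷ 0.155 kW = 696.8 h

696.8 h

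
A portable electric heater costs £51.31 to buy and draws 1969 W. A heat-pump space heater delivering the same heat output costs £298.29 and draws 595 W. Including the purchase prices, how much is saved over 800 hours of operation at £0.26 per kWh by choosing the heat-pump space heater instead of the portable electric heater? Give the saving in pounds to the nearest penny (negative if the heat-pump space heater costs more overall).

£38.81

portable electric heater: £51.31 + (1969/1000) kW × 800 h × £0.26 = £51.31 + £409.552 = £460.862
heat-pump space heater: £298.29 + (595/1000) kW × 800 h × £0.26 = £298.29 + £123.76 = £422.05
Saving = £460.862 − £422.05 = £38.812 → £38.81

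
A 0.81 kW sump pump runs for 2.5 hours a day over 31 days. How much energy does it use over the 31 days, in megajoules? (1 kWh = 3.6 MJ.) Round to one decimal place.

Runtime = 2.5 h/day × 31 days = 77.5 h
Energy = 0.81 kW × 77.5 h = 62.775 kWh
= 62.775 × 3.6 MJ = 226.0 MJ

226.0 MJ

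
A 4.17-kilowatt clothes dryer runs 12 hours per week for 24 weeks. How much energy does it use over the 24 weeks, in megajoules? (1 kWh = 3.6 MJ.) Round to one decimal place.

Runtime = 12 h/week × 24 weeks = 288 h
Energy = 4.17 kW × 288 h = 1200.96 kWh
= 1200.96 × 3.6 MJ = 4323.5 MJ

4323.5 MJ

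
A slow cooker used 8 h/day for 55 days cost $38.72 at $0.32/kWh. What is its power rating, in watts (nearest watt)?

275 W

Energy = $38.72 ÷ $0.32/kWh = 121 kWh
Runtime = 8 h/day × 55 days = 440 h
Power = 121 kWh ÷ 440 h = 0.275 kW = 275 W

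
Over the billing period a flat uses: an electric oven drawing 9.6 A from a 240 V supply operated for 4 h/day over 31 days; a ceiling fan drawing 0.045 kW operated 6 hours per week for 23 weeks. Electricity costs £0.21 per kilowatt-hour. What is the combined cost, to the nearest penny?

electric oven: Power = 9.6 A × 240 V = 2304 W = 2.304 kW
electric oven: Runtime = 4 h/day × 31 days = 124 h
electric oven: 2.304 kW × 124 h = 285.696 kWh
ceiling fan: Runtime = 6 h/week × 23 weeks = 138 h
ceiling fan: 0.045 kW × 138 h = 6.21 kWh
Total energy = 291.906 kWh
Cost = 291.906 × £0.21 = £61.30

£61.30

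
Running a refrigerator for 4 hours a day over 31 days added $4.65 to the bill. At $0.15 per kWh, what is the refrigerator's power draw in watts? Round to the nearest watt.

Energy = $4.65 ÷ $0.15/kWh = 31 kWh
Runtime = 4 h/day × 31 days = 124 h
Power = 31 kWh ÷ 124 h = 0.25 kW = 250 W

250 W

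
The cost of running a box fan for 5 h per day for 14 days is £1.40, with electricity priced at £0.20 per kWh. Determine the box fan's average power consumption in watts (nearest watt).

100 W

Energy = £1.40 ÷ £0.20/kWh = 7 kWh
Runtime = 5 h/day × 14 days = 70 h
Power = 7 kWh ÷ 70 h = 0.1 kW = 100 W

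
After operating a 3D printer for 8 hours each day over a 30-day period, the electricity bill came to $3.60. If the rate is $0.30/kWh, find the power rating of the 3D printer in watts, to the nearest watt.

50 W

Energy = $3.60 ÷ $0.30/kWh = 12 kWh
Runtime = 8 h/day × 30 days = 240 h
Power = 12 kWh ÷ 240 h = 0.05 kW = 50 W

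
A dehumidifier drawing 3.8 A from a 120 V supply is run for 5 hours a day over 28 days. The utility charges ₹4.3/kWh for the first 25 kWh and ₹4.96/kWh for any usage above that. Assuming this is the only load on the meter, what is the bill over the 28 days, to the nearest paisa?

₹300.15

Power = 3.8 A × 120 V = 456 W = 0.456 kW
Runtime = 5 h/day × 28 days = 140 h
Energy = 0.456 kW × 140 h = 63.84 kWh
Tier 1 (0–25 kWh): 25 × ₹4.3 = ₹107.5
Above 25 kWh: 38.84 × ₹4.96 = ₹192.6464
Bill = ₹300.15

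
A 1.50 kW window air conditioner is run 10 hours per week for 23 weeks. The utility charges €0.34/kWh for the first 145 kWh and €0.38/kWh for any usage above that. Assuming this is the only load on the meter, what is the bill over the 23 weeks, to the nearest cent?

€125.30

Runtime = 10 h/week × 23 weeks = 230 h
Energy = 1.5 kW × 230 h = 345 kWh
Tier 1 (0–145 kWh): 145 × €0.34 = €49.3
Above 145 kWh: 200 × €0.38 = €76
Bill = €125.30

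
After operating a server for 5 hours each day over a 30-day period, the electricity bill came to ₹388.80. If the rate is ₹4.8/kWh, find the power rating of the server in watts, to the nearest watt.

540 W

Energy = ₹388.80 ÷ ₹4.8/kWh = 81 kWh
Runtime = 5 h/day × 30 days = 150 h
Power = 81 kWh ÷ 150 h = 0.54 kW = 540 W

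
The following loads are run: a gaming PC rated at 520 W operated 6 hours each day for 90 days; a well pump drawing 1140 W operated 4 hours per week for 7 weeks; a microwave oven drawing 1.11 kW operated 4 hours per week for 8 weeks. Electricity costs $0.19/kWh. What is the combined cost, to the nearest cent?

gaming PC: Runtime = 6 h/day × 90 days = 540 h
gaming PC: 0.52 kW × 540 h = 280.8 kWh
well pump: Runtime = 4 h/week × 7 weeks = 28 h
well pump: 1.14 kW × 28 h = 31.92 kWh
microwave oven: Runtime = 4 h/week × 8 weeks = 32 h
microwave oven: 1.11 kW × 32 h = 35.52 kWh
Total energy = 348.24 kWh
Cost = 348.24 × $0.19 = $66.17

$66.17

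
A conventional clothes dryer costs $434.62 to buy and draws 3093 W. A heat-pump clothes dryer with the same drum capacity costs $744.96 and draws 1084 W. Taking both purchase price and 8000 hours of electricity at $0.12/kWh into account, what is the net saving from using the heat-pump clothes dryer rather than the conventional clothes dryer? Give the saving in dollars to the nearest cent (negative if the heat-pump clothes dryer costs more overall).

$1618.30

conventional clothes dryer: $434.62 + (3093/1000) kW × 8000 h × $0.12 = $434.62 + $2969.28 = $3403.9
heat-pump clothes dryer: $744.96 + (1084/1000) kW × 8000 h × $0.12 = $744.96 + $1040.64 = $1785.6
Saving = $3403.9 − $1785.6 = $1618.3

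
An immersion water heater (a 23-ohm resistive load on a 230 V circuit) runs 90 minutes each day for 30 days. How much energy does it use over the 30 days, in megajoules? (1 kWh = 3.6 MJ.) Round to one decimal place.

372.6 MJ

Power = V²/R = 230²/23 = 2300 W = 2.3 kW
Runtime = 90 min × 30 = 2700 min = 45 h
Energy = 2.3 kW × 45 h = 103.5 kWh
= 103.5 × 3.6 MJ = 372.6 MJ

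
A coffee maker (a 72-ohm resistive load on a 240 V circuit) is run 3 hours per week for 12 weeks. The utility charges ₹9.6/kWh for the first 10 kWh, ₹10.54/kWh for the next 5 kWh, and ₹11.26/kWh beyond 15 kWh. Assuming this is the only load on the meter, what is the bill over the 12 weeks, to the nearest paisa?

₹304.09

Power = V²/R = 240²/72 = 800 W = 0.8 kW
Runtime = 3 h/week × 12 weeks = 36 h
Energy = 0.8 kW × 36 h = 28.8 kWh
Tier 1 (0–10 kWh): 10 × ₹9.6 = ₹96
Tier 2 (10–15 kWh): 5 × ₹10.54 = ₹52.7
Above 15 kWh: 13.8 × ₹11.26 = ₹155.388
Bill = ₹304.09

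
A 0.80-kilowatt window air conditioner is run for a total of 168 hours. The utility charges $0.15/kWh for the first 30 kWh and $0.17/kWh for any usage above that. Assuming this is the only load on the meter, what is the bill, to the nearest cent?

Energy = 0.8 kW × 168 h = 134.4 kWh
Tier 1 (0–30 kWh): 30 × $0.15 = $4.5
Above 30 kWh: 104.4 × $0.17 = $17.748
Bill = $22.25

$22.25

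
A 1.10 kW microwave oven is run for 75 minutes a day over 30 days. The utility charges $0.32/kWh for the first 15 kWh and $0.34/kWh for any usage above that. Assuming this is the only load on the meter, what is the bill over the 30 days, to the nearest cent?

$13.73

Runtime = 75 min × 30 = 2250 min = 37.5 h
Energy = 1.1 kW × 37.5 h = 41.25 kWh
Tier 1 (0–15 kWh): 15 × $0.32 = $4.8
Above 15 kWh: 26.25 × $0.34 = $8.925
Bill = $13.73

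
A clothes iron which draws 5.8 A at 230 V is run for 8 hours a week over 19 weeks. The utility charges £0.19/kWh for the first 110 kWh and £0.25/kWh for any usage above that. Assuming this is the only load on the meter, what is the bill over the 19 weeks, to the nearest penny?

£44.09

Power = 5.8 A × 230 V = 1334 W = 1.334 kW
Runtime = 8 h/week × 19 weeks = 152 h
Energy = 1.334 kW × 152 h = 202.768 kWh
Tier 1 (0–110 kWh): 110 × £0.19 = £20.9
Above 110 kWh: 92.768 × £0.25 = £23.192
Bill = £44.09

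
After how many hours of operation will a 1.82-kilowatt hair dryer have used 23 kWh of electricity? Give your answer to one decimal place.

Hours = 23 kWh ÷ 1.82 kW = 12.6 h

12.6 h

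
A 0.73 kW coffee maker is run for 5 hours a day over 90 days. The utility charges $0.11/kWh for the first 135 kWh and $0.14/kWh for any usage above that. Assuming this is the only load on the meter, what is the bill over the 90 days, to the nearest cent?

$41.94

Runtime = 5 h/day × 90 days = 450 h
Energy = 0.73 kW × 450 h = 328.5 kWh
Tier 1 (0–135 kWh): 135 × $0.11 = $14.85
Above 135 kWh: 193.5 × $0.14 = $27.09
Bill = $41.94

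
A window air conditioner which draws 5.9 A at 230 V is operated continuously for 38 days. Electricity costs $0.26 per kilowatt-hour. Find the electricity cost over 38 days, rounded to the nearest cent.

Power = 5.9 A × 230 V = 1357 W = 1.357 kW
Runtime = 24 h × 38 = 912 h
Energy = 1.357 kW × 912 h = 1237.584 kWh
Cost = 1237.584 kWh × $0.26/kWh = $321.77

$321.77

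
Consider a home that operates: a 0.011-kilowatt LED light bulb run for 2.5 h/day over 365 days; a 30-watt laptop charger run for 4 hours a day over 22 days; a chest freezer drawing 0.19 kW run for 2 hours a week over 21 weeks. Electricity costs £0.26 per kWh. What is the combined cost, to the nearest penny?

LED light bulb: Runtime = 2.5 h/day × 365 days = 912.5 h
LED light bulb: 0.011 kW × 912.5 h = 10.0375 kWh
laptop charger: Runtime = 4 h/day × 22 days = 88 h
laptop charger: 0.03 kW × 88 h = 2.64 kWh
chest freezer: Runtime = 2 h/week × 21 weeks = 42 h
chest freezer: 0.19 kW × 42 h = 7.98 kWh
Total energy = 20.6575 kWh
Cost = 20.6575 × £0.26 = £5.37

£5.37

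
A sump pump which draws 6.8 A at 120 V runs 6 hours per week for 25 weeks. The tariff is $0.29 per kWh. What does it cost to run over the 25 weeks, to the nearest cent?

$35.50

Power = 6.8 A × 120 V = 816 W = 0.816 kW
Runtime = 6 h/week × 25 weeks = 150 h
Energy = 0.816 kW × 150 h = 122.4 kWh
Cost = 122.4 kWh × $0.29/kWh = $35.50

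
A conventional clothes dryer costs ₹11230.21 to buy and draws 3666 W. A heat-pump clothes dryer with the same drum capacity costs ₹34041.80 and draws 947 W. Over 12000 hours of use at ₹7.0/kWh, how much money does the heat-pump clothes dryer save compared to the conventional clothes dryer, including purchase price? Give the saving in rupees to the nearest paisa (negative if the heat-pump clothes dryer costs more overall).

₹205584.41

conventional clothes dryer: ₹11230.21 + (3666/1000) kW × 12000 h × ₹7.0 = ₹11230.21 + ₹307944 = ₹319174.21
heat-pump clothes dryer: ₹34041.80 + (947/1000) kW × 12000 h × ₹7.0 = ₹34041.80 + ₹79548 = ₹113589.8
Saving = ₹319174.21 − ₹113589.8 = ₹205584.41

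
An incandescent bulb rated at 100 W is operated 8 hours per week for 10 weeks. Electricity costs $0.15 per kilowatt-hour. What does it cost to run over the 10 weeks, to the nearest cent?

Runtime = 8 h/week × 10 weeks = 80 h
Energy = 0.1 kW × 80 h = 8 kWh
Cost = 8 kWh × $0.15/kWh = $1.20

$1.20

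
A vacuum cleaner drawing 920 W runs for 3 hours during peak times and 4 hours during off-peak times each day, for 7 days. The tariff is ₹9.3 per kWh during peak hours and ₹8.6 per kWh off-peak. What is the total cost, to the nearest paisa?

Peak energy = 0.92 kW × 3 h × 7 = 19.32 kWh
Off-peak energy = 0.92 kW × 4 h × 7 = 25.76 kWh
Cost = 19.32 × ₹9.3 + 25.76 × ₹8.6 = ₹179.676 + ₹221.536 = ₹401.21

₹401.21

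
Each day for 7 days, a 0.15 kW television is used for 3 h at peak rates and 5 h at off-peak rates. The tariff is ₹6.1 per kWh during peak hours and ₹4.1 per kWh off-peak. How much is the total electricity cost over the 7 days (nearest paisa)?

Peak energy = 0.15 kW × 3 h × 7 = 3.15 kWh
Off-peak energy = 0.15 kW × 5 h × 7 = 5.25 kWh
Cost = 3.15 × ₹6.1 + 5.25 × ₹4.1 = ₹19.215 + ₹21.525 = ₹40.74

₹40.74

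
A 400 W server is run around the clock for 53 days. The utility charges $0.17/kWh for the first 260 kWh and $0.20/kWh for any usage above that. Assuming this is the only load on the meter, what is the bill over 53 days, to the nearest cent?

$93.96

Runtime = 24 h × 53 = 1272 h
Energy = 0.4 kW × 1272 h = 508.8 kWh
Tier 1 (0–260 kWh): 260 × $0.17 = $44.2
Above 260 kWh: 248.8 × $0.20 = $49.76
Bill = $93.96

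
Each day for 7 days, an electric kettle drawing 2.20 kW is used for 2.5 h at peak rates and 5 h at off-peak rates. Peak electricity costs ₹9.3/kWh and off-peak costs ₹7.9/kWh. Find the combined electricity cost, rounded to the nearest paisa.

₹966.35

Peak energy = 2.2 kW × 2.5 h × 7 = 38.5 kWh
Off-peak energy = 2.2 kW × 5 h × 7 = 77 kWh
Cost = 38.5 × ₹9.3 + 77 × ₹7.9 = ₹358.05 + ₹608.3 = ₹966.35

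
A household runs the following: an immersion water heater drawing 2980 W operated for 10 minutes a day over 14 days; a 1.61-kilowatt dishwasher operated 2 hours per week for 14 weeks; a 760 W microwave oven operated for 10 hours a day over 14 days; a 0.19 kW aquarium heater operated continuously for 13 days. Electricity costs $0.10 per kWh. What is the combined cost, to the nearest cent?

immersion water heater: Runtime = 10 min × 14 = 140 min = 2.333333… h
immersion water heater: 2.98 kW × 2.333333… h = 6.953333… kWh
dishwasher: Runtime = 2 h/week × 14 weeks = 28 h
dishwasher: 1.61 kW × 28 h = 45.08 kWh
microwave oven: Runtime = 10 h/day × 14 days = 140 h
microwave oven: 0.76 kW × 140 h = 106.4 kWh
aquarium heater: Runtime = 24 h × 13 = 312 h
aquarium heater: 0.19 kW × 312 h = 59.28 kWh
Total energy = 217.713333… kWh
Cost = 217.713333… × $0.10 = $21.77

$21.77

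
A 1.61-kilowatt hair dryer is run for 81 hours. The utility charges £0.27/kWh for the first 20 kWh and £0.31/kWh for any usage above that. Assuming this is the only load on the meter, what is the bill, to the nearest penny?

£39.63

Energy = 1.61 kW × 81 h = 130.41 kWh
Tier 1 (0–20 kWh): 20 × £0.27 = £5.4
Above 20 kWh: 110.41 × £0.31 = £34.2271
Bill = £39.63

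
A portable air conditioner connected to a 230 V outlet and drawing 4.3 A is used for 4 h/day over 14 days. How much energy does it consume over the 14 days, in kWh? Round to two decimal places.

Power = 4.3 A × 230 V = 989 W = 0.989 kW
Runtime = 4 h/day × 14 days = 56 h
Energy = 0.989 kW × 56 h = 55.384 kWh ≈ 55.38 kWh

55.38 kWh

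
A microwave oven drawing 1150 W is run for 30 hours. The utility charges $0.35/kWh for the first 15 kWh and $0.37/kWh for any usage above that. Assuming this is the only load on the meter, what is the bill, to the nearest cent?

Energy = 1.15 kW × 30 h = 34.5 kWh
Tier 1 (0–15 kWh): 15 × $0.35 = $5.25
Above 15 kWh: 19.5 × $0.37 = $7.215
Bill = $12.47

$12.47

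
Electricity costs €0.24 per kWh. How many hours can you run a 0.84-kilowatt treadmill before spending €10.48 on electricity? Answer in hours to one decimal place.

52.0 h

Energy available = €10.48 ÷ €0.24/kWh = 43.6667 kWh
Hours = 43.6667 kWh ÷ 0.84 kW = 52.0 h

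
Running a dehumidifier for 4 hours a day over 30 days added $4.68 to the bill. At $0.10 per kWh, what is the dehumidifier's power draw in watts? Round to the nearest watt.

390 W

Energy = $4.68 ÷ $0.10/kWh = 46.8 kWh
Runtime = 4 h/day × 30 days = 120 h
Power = 46.8 kWh ÷ 120 h = 0.39 kW = 390 W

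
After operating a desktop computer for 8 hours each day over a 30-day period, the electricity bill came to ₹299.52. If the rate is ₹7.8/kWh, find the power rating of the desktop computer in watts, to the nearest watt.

160 W

Energy = ₹299.52 ÷ ₹7.8/kWh = 38.4 kWh
Runtime = 8 h/day × 30 days = 240 h
Power = 38.4 kWh ÷ 240 h = 0.16 kW = 160 W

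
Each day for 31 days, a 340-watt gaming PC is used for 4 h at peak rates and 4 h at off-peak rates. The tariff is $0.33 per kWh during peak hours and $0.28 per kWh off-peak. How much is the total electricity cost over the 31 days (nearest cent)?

$25.72

Peak energy = 0.34 kW × 4 h × 31 = 42.16 kWh
Off-peak energy = 0.34 kW × 4 h × 31 = 42.16 kWh
Cost = 42.16 × $0.33 + 42.16 × $0.28 = $13.9128 + $11.8048 = $25.72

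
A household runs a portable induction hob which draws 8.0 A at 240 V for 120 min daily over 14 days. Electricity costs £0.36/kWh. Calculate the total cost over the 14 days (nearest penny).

£19.35

Power = 8.0 A × 240 V = 1920 W = 1.92 kW
Runtime = 120 min × 14 = 1680 min = 28 h
Energy = 1.92 kW × 28 h = 53.76 kWh
Cost = 53.76 kWh × £0.36/kWh = £19.35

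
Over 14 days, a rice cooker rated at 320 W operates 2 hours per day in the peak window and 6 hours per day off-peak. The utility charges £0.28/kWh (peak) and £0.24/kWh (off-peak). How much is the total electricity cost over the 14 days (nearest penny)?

Peak energy = 0.32 kW × 2 h × 14 = 8.96 kWh
Off-peak energy = 0.32 kW × 6 h × 14 = 26.88 kWh
Cost = 8.96 × £0.28 + 26.88 × £0.24 = £2.5088 + £6.4512 = £8.96

£8.96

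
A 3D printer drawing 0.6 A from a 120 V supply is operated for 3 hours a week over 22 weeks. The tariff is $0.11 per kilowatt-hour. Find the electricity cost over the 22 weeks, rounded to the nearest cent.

Power = 0.6 A × 120 V = 72 W = 0.072 kW
Runtime = 3 h/week × 22 weeks = 66 h
Energy = 0.072 kW × 66 h = 4.752 kWh
Cost = 4.752 kWh × $0.11/kWh = $0.52

$0.52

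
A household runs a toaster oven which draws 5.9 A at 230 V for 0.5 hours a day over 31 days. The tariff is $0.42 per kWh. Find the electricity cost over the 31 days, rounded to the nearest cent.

Power = 5.9 A × 230 V = 1357 W = 1.357 kW
Runtime = 0.5 h/day × 31 days = 15.5 h
Energy = 1.357 kW × 15.5 h = 21.0335 kWh
Cost = 21.0335 kWh × $0.42/kWh = $8.83

$8.83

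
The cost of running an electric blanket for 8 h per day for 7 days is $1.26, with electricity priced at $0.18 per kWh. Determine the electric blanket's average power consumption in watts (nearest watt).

125 W

Energy = $1.26 ÷ $0.18/kWh = 7 kWh
Runtime = 8 h/day × 7 days = 56 h
Power = 7 kWh ÷ 56 h = 0.125 kW = 125 W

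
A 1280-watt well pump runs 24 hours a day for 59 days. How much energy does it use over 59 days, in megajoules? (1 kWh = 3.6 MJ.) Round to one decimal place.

Runtime = 24 h × 59 = 1416 h
Energy = 1.28 kW × 1416 h = 1812.48 kWh
= 1812.48 × 3.6 MJ = 6524.9 MJ

6524.9 MJ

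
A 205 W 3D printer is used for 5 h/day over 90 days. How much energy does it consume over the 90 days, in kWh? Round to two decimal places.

92.25 kWh

Runtime = 5 h/day × 90 days = 450 h
Energy = 0.205 kW × 450 h = 92.25 kWh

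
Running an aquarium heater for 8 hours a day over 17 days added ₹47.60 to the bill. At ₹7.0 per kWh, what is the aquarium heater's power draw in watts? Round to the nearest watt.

Energy = ₹47.60 ÷ ₹7.0/kWh = 6.8 kWh
Runtime = 8 h/day × 17 days = 136 h
Power = 6.8 kWh ÷ 136 h = 0.05 kW = 50 W

50 W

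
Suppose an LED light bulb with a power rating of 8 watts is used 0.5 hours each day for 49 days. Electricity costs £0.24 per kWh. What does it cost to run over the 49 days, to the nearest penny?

Runtime = 0.5 h/day × 49 days = 24.5 h
Energy = 0.008 kW × 24.5 h = 0.196 kWh
Cost = 0.196 kWh × £0.24/kWh = £0.05

£0.05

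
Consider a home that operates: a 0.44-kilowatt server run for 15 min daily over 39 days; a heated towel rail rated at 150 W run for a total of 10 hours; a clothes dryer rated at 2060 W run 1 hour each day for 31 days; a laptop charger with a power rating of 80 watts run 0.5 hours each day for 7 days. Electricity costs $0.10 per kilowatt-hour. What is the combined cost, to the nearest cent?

server: Runtime = 15 min × 39 = 585 min = 9.75 h
server: 0.44 kW × 9.75 h = 4.29 kWh
heated towel rail: 0.15 kW × 10 h = 1.5 kWh
clothes dryer: Runtime = 1 h/day × 31 days = 31 h
clothes dryer: 2.06 kW × 31 h = 63.86 kWh
laptop charger: Runtime = 0.5 h/day × 7 days = 3.5 h
laptop charger: 0.08 kW × 3.5 h = 0.28 kWh
Total energy = 69.93 kWh
Cost = 69.93 × $0.10 = $6.99

$6.99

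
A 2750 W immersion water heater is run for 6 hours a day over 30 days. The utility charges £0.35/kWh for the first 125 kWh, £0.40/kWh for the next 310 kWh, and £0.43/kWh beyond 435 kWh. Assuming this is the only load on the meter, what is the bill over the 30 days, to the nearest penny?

£193.55

Runtime = 6 h/day × 30 days = 180 h
Energy = 2.75 kW × 180 h = 495 kWh
Tier 1 (0–125 kWh): 125 × £0.35 = £43.75
Tier 2 (125–435 kWh): 310 × £0.40 = £124
Above 435 kWh: 60 × £0.43 = £25.8
Bill = £193.55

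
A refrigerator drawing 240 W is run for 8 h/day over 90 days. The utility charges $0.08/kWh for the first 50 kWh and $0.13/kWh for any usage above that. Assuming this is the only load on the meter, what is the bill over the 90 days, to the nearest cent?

Runtime = 8 h/day × 90 days = 720 h
Energy = 0.24 kW × 720 h = 172.8 kWh
Tier 1 (0–50 kWh): 50 × $0.08 = $4
Above 50 kWh: 122.8 × $0.13 = $15.964
Bill = $19.96

$19.96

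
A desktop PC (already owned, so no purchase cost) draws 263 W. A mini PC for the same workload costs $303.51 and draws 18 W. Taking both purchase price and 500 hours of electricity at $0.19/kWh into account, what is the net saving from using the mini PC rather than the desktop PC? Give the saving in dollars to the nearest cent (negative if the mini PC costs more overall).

-$280.24

desktop PC: $0.00 + (263/1000) kW × 500 h × $0.19 = $0.00 + $24.985 = $24.985
mini PC: $303.51 + (18/1000) kW × 500 h × $0.19 = $303.51 + $1.71 = $305.22
Saving = $24.985 − $305.22 = −$280.235 → -$280.24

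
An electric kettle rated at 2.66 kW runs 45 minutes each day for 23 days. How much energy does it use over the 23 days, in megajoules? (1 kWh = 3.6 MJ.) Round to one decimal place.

165.2 MJ

Runtime = 45 min × 23 = 1035 min = 17.25 h
Energy = 2.66 kW × 17.25 h = 45.885 kWh
= 45.885 × 3.6 MJ = 165.2 MJ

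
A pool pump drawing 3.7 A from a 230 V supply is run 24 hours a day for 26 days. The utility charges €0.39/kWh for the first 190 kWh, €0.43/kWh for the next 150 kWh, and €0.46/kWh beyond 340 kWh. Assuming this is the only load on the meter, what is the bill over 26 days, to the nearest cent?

Power = 3.7 A × 230 V = 851 W = 0.851 kW
Runtime = 24 h × 26 = 624 h
Energy = 0.851 kW × 624 h = 531.024 kWh
Tier 1 (0–190 kWh): 190 × €0.39 = €74.1
Tier 2 (190–340 kWh): 150 × €0.43 = €64.5
Above 340 kWh: 191.024 × €0.46 = €87.87104
Bill = €226.47

€226.47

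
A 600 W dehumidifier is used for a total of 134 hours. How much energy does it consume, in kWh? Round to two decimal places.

80.40 kWh

Energy = 0.6 kW × 134 h = 80.4 kWh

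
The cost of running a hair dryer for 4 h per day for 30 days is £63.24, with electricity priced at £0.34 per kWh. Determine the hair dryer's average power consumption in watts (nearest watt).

1550 W

Energy = £63.24 ÷ £0.34/kWh = 186 kWh
Runtime = 4 h/day × 30 days = 120 h
Power = 186 kWh ÷ 120 h = 1.55 kW = 1550 W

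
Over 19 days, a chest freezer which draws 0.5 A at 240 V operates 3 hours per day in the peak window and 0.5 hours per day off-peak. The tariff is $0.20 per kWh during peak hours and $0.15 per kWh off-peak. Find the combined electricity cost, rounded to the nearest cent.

$1.54

Power = 0.5 A × 240 V = 120 W = 0.12 kW
Peak energy = 0.12 kW × 3 h × 19 = 6.84 kWh
Off-peak energy = 0.12 kW × 0.5 h × 19 = 1.14 kWh
Cost = 6.84 × $0.20 + 1.14 × $0.15 = $1.368 + $0.171 = $1.54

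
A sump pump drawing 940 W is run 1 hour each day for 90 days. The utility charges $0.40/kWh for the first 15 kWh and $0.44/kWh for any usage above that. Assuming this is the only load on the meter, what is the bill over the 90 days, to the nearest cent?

Runtime = 1 h/day × 90 days = 90 h
Energy = 0.94 kW × 90 h = 84.6 kWh
Tier 1 (0–15 kWh): 15 × $0.40 = $6
Above 15 kWh: 69.6 × $0.44 = $30.624
Bill = $36.62

$36.62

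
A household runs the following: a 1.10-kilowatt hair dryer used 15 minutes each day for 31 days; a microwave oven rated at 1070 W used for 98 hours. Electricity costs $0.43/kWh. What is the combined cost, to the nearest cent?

$48.76

hair dryer: Runtime = 15 min × 31 = 465 min = 7.75 h
hair dryer: 1.1 kW × 7.75 h = 8.525 kWh
microwave oven: 1.07 kW × 98 h = 104.86 kWh
Total energy = 113.385 kWh
Cost = 113.385 × $0.43 = $48.76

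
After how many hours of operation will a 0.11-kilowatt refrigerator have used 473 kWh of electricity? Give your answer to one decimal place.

Hours = 473 kWh ÷ 0.11 kW = 4300.0 h

4300.0 h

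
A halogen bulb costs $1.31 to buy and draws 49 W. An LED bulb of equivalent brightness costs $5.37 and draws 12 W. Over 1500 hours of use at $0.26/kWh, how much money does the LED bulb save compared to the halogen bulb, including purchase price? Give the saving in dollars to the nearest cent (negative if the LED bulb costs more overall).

$10.37

halogen bulb: $1.31 + (49/1000) kW × 1500 h × $0.26 = $1.31 + $19.11 = $20.42
LED bulb: $5.37 + (12/1000) kW × 1500 h × $0.26 = $5.37 + $4.68 = $10.05
Saving = $20.42 − $10.05 = $10.37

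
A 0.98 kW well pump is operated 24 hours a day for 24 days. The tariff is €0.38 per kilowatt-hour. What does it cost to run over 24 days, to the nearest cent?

Runtime = 24 h × 24 = 576 h
Energy = 0.98 kW × 576 h = 564.48 kWh
Cost = 564.48 kWh × €0.38/kWh = €214.50

€214.50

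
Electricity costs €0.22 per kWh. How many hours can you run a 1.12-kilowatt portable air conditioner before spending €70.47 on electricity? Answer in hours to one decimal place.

Energy available = €70.47 ÷ €0.22/kWh = 320.3182 kWh
Hours = 320.3182 kWh ÷ 1.12 kW = 286.0 h

286.0 h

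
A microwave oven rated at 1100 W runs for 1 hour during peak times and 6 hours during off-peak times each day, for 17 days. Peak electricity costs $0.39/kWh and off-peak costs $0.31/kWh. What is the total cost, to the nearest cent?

$42.08

Peak energy = 1.1 kW × 1 h × 17 = 18.7 kWh
Off-peak energy = 1.1 kW × 6 h × 17 = 112.2 kWh
Cost = 18.7 × $0.39 + 112.2 × $0.31 = $7.293 + $34.782 = $42.08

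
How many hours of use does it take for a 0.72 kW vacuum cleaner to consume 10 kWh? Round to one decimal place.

Hours = 10 kWh ÷ 0.72 kW = 13.9 h

13.9 h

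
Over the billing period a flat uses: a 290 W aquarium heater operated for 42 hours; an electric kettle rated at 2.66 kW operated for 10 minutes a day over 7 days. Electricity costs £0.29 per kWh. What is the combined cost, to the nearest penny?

£4.43

aquarium heater: 0.29 kW × 42 h = 12.18 kWh
electric kettle: Runtime = 10 min × 7 = 70 min = 1.166666… h
electric kettle: 2.66 kW × 1.166666… h = 3.103333… kWh
Total energy = 15.283333… kWh
Cost = 15.283333… × £0.29 = £4.43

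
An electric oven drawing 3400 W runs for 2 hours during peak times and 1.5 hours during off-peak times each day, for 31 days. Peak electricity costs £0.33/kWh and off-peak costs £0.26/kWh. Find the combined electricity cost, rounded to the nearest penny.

Peak energy = 3.4 kW × 2 h × 31 = 210.8 kWh
Off-peak energy = 3.4 kW × 1.5 h × 31 = 158.1 kWh
Cost = 210.8 × £0.33 + 158.1 × £0.26 = £69.564 + £41.106 = £110.67

£110.67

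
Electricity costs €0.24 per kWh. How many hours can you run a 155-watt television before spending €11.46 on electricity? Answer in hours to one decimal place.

308.1 h

Energy available = €11.46 ÷ €0.24/kWh = 47.75 kWh
Hours = 47.75 kWh ÷ 0.155 kW = 308.1 h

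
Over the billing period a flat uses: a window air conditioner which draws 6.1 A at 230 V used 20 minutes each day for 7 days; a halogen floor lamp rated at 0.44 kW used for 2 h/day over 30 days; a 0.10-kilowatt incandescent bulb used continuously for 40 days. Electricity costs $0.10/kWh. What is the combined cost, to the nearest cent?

$12.57

window air conditioner: Power = 6.1 A × 230 V = 1403 W = 1.403 kW
window air conditioner: Runtime = 20 min × 7 = 140 min = 2.333333… h
window air conditioner: 1.403 kW × 2.333333… h = 3.273666… kWh
halogen floor lamp: Runtime = 2 h/day × 30 days = 60 h
halogen floor lamp: 0.44 kW × 60 h = 26.4 kWh
incandescent bulb: Runtime = 24 h × 40 = 960 h
incandescent bulb: 0.1 kW × 960 h = 96 kWh
Total energy = 125.673666… kWh
Cost = 125.673666… × $0.10 = $12.57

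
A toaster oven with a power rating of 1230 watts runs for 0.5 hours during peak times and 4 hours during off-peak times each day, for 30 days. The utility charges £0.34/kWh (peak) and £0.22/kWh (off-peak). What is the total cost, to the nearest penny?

£38.75

Peak energy = 1.23 kW × 0.5 h × 30 = 18.45 kWh
Off-peak energy = 1.23 kW × 4 h × 30 = 147.6 kWh
Cost = 18.45 × £0.34 + 147.6 × £0.22 = £6.273 + £32.472 = £38.75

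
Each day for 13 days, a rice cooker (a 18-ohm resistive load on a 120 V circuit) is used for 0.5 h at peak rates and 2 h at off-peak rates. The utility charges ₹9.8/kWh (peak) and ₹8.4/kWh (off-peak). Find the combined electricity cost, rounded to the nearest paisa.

Power = V²/R = 120²/18 = 800 W = 0.8 kW
Peak energy = 0.8 kW × 0.5 h × 13 = 5.2 kWh
Off-peak energy = 0.8 kW × 2 h × 13 = 20.8 kWh
Cost = 5.2 × ₹9.8 + 20.8 × ₹8.4 = ₹50.96 + ₹174.72 = ₹225.68

₹225.68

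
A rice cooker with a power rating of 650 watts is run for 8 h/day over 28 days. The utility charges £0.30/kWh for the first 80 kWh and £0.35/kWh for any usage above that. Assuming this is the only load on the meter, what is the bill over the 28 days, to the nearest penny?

Runtime = 8 h/day × 28 days = 224 h
Energy = 0.65 kW × 224 h = 145.6 kWh
Tier 1 (0–80 kWh): 80 × £0.30 = £24
Above 80 kWh: 65.6 × £0.35 = £22.96
Bill = £46.96

£46.96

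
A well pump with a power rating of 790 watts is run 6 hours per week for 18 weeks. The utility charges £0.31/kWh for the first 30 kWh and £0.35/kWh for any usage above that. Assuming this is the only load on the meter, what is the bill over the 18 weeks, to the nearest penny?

Runtime = 6 h/week × 18 weeks = 108 h
Energy = 0.79 kW × 108 h = 85.32 kWh
Tier 1 (0–30 kWh): 30 × £0.31 = £9.3
Above 30 kWh: 55.32 × £0.35 = £19.362
Bill = £28.66

£28.66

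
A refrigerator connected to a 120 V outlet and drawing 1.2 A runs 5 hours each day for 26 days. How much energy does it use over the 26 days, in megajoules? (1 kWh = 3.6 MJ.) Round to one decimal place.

67.4 MJ

Power = 1.2 A × 120 V = 144 W = 0.144 kW
Runtime = 5 h/day × 26 days = 130 h
Energy = 0.144 kW × 130 h = 18.72 kWh
= 18.72 × 3.6 MJ = 67.4 MJ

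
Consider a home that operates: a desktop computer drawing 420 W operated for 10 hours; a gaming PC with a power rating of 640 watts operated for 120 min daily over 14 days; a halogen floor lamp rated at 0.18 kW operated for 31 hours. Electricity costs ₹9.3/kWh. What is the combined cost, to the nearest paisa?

desktop computer: 0.42 kW × 10 h = 4.2 kWh
gaming PC: Runtime = 120 min × 14 = 1680 min = 28 h
gaming PC: 0.64 kW × 28 h = 17.92 kWh
halogen floor lamp: 0.18 kW × 31 h = 5.58 kWh
Total energy = 27.7 kWh
Cost = 27.7 × ₹9.3 = ₹257.61

₹257.61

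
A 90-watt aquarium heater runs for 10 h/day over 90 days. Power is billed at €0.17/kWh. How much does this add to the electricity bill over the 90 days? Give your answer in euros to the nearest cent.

€13.77

Runtime = 10 h/day × 90 days = 900 h
Energy = 0.09 kW × 900 h = 81 kWh
Cost = 81 kWh × €0.17/kWh = €13.77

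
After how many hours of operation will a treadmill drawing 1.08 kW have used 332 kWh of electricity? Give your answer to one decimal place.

307.4 h

Hours = 332 kWh ÷ 1.08 kW = 307.4 h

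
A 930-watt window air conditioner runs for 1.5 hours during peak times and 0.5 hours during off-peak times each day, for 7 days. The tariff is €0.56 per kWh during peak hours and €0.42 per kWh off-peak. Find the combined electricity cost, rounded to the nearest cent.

Peak energy = 0.93 kW × 1.5 h × 7 = 9.765 kWh
Off-peak energy = 0.93 kW × 0.5 h × 7 = 3.255 kWh
Cost = 9.765 × €0.56 + 3.255 × €0.42 = €5.4684 + €1.3671 = €6.84

€6.84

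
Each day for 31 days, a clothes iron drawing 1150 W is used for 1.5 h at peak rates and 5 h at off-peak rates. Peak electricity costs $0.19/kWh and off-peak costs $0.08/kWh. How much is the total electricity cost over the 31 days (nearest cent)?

Peak energy = 1.15 kW × 1.5 h × 31 = 53.475 kWh
Off-peak energy = 1.15 kW × 5 h × 31 = 178.25 kWh
Cost = 53.475 × $0.19 + 178.25 × $0.08 = $10.16025 + $14.26 = $24.42

$24.42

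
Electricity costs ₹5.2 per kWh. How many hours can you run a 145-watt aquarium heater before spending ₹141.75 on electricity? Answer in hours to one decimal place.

188.0 h

Energy available = ₹141.75 ÷ ₹5.2/kWh = 27.2596 kWh
Hours = 27.2596 kWh ÷ 0.145 kW = 188.0 h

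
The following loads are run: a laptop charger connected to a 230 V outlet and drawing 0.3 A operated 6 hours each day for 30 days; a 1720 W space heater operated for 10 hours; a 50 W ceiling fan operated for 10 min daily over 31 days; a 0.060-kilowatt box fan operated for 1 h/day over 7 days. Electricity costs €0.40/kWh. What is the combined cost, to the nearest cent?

€12.12

laptop charger: Power = 0.3 A × 230 V = 69 W = 0.069 kW
laptop charger: Runtime = 6 h/day × 30 days = 180 h
laptop charger: 0.069 kW × 180 h = 12.42 kWh
space heater: 1.72 kW × 10 h = 17.2 kWh
ceiling fan: Runtime = 10 min × 31 = 310 min = 5.166666… h
ceiling fan: 0.05 kW × 5.166666… h = 0.258333… kWh
box fan: Runtime = 1 h/day × 7 days = 7 h
box fan: 0.06 kW × 7 h = 0.42 kWh
Total energy = 30.298333… kWh
Cost = 30.298333… × €0.40 = €12.12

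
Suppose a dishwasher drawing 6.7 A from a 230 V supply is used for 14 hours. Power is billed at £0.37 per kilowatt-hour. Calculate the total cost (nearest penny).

£7.98

Power = 6.7 A × 230 V = 1541 W = 1.541 kW
Energy = 1.541 kW × 14 h = 21.574 kWh
Cost = 21.574 kWh × £0.37/kWh = £7.98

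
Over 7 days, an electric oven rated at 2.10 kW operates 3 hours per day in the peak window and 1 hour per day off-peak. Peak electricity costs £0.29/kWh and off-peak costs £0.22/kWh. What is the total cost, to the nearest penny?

Peak energy = 2.1 kW × 3 h × 7 = 44.1 kWh
Off-peak energy = 2.1 kW × 1 h × 7 = 14.7 kWh
Cost = 44.1 × £0.29 + 14.7 × £0.22 = £12.789 + £3.234 = £16.02

£16.02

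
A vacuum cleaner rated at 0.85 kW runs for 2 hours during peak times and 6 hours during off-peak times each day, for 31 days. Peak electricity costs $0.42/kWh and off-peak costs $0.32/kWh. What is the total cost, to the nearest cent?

Peak energy = 0.85 kW × 2 h × 31 = 52.7 kWh
Off-peak energy = 0.85 kW × 6 h × 31 = 158.1 kWh
Cost = 52.7 × $0.42 + 158.1 × $0.32 = $22.134 + $50.592 = $72.73

$72.73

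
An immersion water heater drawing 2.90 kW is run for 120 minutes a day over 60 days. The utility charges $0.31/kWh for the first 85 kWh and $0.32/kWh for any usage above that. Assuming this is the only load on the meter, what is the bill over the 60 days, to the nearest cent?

Runtime = 120 min × 60 = 7200 min = 120 h
Energy = 2.9 kW × 120 h = 348 kWh
Tier 1 (0–85 kWh): 85 × $0.31 = $26.35
Above 85 kWh: 263 × $0.32 = $84.16
Bill = $110.51

$110.51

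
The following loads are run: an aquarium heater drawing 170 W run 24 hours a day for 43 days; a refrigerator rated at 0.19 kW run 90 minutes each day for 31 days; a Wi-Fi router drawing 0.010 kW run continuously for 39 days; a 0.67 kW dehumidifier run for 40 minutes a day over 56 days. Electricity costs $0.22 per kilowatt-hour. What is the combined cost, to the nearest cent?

$48.10

aquarium heater: Runtime = 24 h × 43 = 1032 h
aquarium heater: 0.17 kW × 1032 h = 175.44 kWh
refrigerator: Runtime = 90 min × 31 = 2790 min = 46.5 h
refrigerator: 0.19 kW × 46.5 h = 8.835 kWh
Wi-Fi router: Runtime = 24 h × 39 = 936 h
Wi-Fi router: 0.01 kW × 936 h = 9.36 kWh
dehumidifier: Runtime = 40 min × 56 = 2240 min = 37.333333… h
dehumidifier: 0.67 kW × 37.333333… h = 25.013333… kWh
Total energy = 218.648333… kWh
Cost = 218.648333… × $0.22 = $48.10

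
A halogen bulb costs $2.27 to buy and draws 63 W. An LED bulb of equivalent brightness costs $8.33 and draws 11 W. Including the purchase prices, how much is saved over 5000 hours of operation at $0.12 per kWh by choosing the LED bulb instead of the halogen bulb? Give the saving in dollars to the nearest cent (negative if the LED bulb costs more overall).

halogen bulb: $2.27 + (63/1000) kW × 5000 h × $0.12 = $2.27 + $37.8 = $40.07
LED bulb: $8.33 + (11/1000) kW × 5000 h × $0.12 = $8.33 + $6.6 = $14.93
Saving = $40.07 − $14.93 = $25.14

$25.14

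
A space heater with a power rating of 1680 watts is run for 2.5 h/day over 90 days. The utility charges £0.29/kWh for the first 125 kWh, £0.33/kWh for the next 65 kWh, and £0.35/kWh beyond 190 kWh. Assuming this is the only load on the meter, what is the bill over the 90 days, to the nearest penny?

£123.50

Runtime = 2.5 h/day × 90 days = 225 h
Energy = 1.68 kW × 225 h = 378 kWh
Tier 1 (0–125 kWh): 125 × £0.29 = £36.25
Tier 2 (125–190 kWh): 65 × £0.33 = £21.45
Above 190 kWh: 188 × £0.35 = £65.8
Bill = £123.50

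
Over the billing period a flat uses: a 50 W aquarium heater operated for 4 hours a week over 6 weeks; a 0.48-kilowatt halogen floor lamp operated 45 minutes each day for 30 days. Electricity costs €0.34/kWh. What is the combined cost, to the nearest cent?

aquarium heater: Runtime = 4 h/week × 6 weeks = 24 h
aquarium heater: 0.05 kW × 24 h = 1.2 kWh
halogen floor lamp: Runtime = 45 min × 30 = 1350 min = 22.5 h
halogen floor lamp: 0.48 kW × 22.5 h = 10.8 kWh
Total energy = 12 kWh
Cost = 12 × €0.34 = €4.08

€4.08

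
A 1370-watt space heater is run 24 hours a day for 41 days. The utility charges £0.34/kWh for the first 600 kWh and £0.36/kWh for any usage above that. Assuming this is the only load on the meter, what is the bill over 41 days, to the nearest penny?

£473.31

Runtime = 24 h × 41 = 984 h
Energy = 1.37 kW × 984 h = 1348.08 kWh
Tier 1 (0–600 kWh): 600 × £0.34 = £204
Above 600 kWh: 748.08 × £0.36 = £269.3088
Bill = £473.31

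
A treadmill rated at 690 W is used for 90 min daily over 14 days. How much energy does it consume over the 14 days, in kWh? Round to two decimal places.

14.49 kWh

Runtime = 90 min × 14 = 1260 min = 21 h
Energy = 0.69 kW × 21 h = 14.49 kWh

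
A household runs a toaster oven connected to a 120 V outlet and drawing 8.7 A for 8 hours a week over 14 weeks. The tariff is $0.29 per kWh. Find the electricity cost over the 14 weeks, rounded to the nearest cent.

$33.91

Power = 8.7 A × 120 V = 1044 W = 1.044 kW
Runtime = 8 h/week × 14 weeks = 112 h
Energy = 1.044 kW × 112 h = 116.928 kWh
Cost = 116.928 kWh × $0.29/kWh = $33.91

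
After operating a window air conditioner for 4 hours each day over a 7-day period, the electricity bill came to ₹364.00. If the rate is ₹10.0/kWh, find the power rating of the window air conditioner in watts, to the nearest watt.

1300 W

Energy = ₹364.00 ÷ ₹10.0/kWh = 36.4 kWh
Runtime = 4 h/day × 7 days = 28 h
Power = 36.4 kWh ÷ 28 h = 1.3 kW = 1300 W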